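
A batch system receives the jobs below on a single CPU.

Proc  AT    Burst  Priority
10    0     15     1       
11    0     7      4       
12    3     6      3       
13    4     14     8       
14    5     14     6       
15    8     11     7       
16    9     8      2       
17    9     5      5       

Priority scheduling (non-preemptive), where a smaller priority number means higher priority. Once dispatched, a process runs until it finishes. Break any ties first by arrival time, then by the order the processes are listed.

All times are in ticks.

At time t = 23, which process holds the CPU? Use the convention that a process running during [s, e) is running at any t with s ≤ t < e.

12

Gantt: | 10 0-15 | 16 15-23 | 12 23-29 | 11 29-36 | 17 36-41 | 14 41-55 | 15 55-66 | 13 66-80 |
Completion: 10=15  11=36  12=29  13=80  14=55  15=66  16=23  17=41
Turnaround (C−A): 10=15  11=36  12=26  13=76  14=50  15=58  16=14  17=32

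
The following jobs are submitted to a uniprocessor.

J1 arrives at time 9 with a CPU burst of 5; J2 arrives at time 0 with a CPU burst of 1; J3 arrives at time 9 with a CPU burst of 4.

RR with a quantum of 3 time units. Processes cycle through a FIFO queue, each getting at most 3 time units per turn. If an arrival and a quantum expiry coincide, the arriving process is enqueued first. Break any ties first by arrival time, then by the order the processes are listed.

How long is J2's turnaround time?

Gantt: | J2 0-1 | idle 1-9 | J1 9-12 | J3 12-15 | J1 15-17 | J3 17-18 |
Completion: J1=17  J2=1  J3=18
Turnaround(J2) = completion − arrival = 1 − 0 = 1

1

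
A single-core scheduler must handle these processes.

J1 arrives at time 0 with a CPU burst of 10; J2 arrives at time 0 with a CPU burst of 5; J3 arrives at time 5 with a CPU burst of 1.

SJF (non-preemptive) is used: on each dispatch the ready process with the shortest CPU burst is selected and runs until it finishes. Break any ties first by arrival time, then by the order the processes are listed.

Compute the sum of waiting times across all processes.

Gantt: | J2 0-5 | J3 5-6 | J1 6-16 |
Completion: J1=16  J2=5  J3=6
Turnaround (C−A): J1=16  J2=5  J3=1
Waiting = turnaround − burst: J1=6, J2=0, J3=0
Total waiting = 6 + 0 + 0 = 6

6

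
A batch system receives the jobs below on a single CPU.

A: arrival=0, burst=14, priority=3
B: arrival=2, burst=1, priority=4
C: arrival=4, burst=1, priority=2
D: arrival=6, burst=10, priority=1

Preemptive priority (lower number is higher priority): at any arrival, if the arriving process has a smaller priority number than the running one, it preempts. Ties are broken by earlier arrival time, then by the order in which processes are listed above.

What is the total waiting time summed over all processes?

Schedule: | A 0-4 | C 4-5 | A 5-6 | D 6-16 | A 16-25 | B 25-26 |
Completion: A=25  B=26  C=5  D=16
Turnaround (C−A): A=25  B=24  C=1  D=10
Waiting = turnaround − burst: A=11, B=23, C=0, D=0
Total waiting = 11 + 23 + 0 + 0 = 34

34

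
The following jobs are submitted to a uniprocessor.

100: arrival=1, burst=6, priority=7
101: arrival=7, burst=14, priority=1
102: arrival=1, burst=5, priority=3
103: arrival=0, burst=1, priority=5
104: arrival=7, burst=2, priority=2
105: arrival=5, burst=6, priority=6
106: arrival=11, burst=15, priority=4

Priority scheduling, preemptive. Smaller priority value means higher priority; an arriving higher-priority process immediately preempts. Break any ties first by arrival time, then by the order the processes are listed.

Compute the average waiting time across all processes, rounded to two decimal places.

Gantt: | 103 0-1 | 102 1-6 | 105 6-7 | 101 7-21 | 104 21-23 | 106 23-38 | 105 38-43 | 100 43-49 |
Completion: 100=49  101=21  102=6  103=1  104=23  105=43  106=38
Turnaround (C−A): 100=48  101=14  102=5  103=1  104=16  105=38  106=27
Waiting times: 100=42, 101=0, 102=0, 103=0, 104=14, 105=32, 106=12
Average waiting = (42+0+0+0+14+32+12) / 7 = 100/7 = 14.29

14.29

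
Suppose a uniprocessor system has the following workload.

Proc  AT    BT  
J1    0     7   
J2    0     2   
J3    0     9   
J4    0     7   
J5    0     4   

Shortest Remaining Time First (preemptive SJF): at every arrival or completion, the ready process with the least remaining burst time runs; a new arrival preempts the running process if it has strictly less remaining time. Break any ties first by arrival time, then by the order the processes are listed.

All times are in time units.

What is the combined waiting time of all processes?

41

Gantt: | J2 0-2 | J5 2-6 | J1 6-13 | J4 13-20 | J3 20-29 |
Completion: J1=13  J2=2  J3=29  J4=20  J5=6
Turnaround (C−A): J1=13  J2=2  J3=29  J4=20  J5=6
Waiting = turnaround − burst: J1=6, J2=0, J3=20, J4=13, J5=2
Total waiting = 6 + 0 + 20 + 13 + 2 = 41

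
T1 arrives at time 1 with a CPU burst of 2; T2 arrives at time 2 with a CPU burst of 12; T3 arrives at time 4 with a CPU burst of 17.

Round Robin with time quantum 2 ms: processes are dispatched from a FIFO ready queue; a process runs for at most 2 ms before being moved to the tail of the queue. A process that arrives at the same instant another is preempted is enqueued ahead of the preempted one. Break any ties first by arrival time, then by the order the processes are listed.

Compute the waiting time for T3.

11

Gantt: | idle 0-1 | T1 1-3 | T2 3-5 | T3 5-7 | T2 7-9 | T3 9-11 | T2 11-13 | T3 13-15 | T2 15-17 | T3 17-19 | T2 19-21 | T3 21-23 | T2 23-25 | T3 25-32 |
Completion: T1=3  T2=25  T3=32
Turnaround (C−A): T1=2  T2=23  T3=28
Waiting(T3) = turnaround − burst = 28 − 17 = 11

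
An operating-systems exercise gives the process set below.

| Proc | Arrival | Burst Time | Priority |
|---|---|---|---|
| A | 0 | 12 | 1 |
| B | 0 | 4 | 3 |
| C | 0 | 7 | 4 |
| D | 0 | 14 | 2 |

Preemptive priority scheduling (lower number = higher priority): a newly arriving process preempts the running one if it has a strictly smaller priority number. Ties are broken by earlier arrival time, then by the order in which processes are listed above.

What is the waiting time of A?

Schedule: | A 0-12 | D 12-26 | B 26-30 | C 30-37 |
Completion: A=12  B=30  C=37  D=26
Turnaround (C−A): A=12  B=30  C=37  D=26
Waiting(A) = turnaround − burst = 12 − 12 = 0

0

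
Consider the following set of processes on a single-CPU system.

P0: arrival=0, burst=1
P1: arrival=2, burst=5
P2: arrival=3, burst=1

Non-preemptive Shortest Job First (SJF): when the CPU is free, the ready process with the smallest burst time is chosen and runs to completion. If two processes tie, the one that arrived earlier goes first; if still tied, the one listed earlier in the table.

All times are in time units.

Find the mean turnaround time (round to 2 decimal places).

3.67

Schedule: | P0 0-1 | idle 1-2 | P1 2-7 | P2 7-8 |
Completion: P0=1  P1=7  P2=8
Turnaround (C−A): P0=1  P1=5  P2=5
Turnaround times: P0=1, P1=5, P2=5
Average turnaround = (1+5+5) / 3 = 11/3 = 3.67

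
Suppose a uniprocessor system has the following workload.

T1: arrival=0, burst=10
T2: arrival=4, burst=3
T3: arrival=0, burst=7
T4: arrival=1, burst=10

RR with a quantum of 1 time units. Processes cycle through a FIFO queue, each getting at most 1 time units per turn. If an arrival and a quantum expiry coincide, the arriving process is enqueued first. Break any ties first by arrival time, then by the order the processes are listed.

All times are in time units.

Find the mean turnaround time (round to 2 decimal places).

23.00

Schedule: | T1 0-1 | T3 1-2 | T4 2-3 | T1 3-4 | T3 4-5 | T4 5-6 | T2 6-7 | T1 7-8 | T3 8-9 | T4 9-10 | T2 10-11 | T1 11-12 | T3 12-13 | T4 13-14 | T2 14-15 | T1 15-16 | T3 16-17 | T4 17-18 | T1 18-19 | T3 19-20 | T4 20-21 | T1 21-22 | T3 22-23 | T4 23-24 | T1 24-25 | T4 25-26 | T1 26-27 | T4 27-28 | T1 28-29 | T4 29-30 |
Completion: T1=29  T2=15  T3=23  T4=30
Turnaround (C−A): T1=29  T2=11  T3=23  T4=29
Turnaround times: T1=29, T2=11, T3=23, T4=29
Average turnaround = (29+11+23+29) / 4 = 92/4 = 23.00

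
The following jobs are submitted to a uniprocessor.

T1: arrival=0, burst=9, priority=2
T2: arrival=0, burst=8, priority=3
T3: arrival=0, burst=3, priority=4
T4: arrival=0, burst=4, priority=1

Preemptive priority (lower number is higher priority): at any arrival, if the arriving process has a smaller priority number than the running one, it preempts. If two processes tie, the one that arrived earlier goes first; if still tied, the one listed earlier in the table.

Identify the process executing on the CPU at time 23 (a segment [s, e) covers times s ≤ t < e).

T3

Gantt: | T4 0-4 | T1 4-13 | T2 13-21 | T3 21-24 |
Completion: T1=13  T2=21  T3=24  T4=4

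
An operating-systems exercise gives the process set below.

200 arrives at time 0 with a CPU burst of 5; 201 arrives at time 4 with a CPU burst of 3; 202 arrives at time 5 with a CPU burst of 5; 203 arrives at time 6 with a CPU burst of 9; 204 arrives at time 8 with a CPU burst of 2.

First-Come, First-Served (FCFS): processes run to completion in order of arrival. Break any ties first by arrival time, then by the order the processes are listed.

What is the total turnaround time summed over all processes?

49

Schedule: | 200 0-5 | 201 5-8 | 202 8-13 | 203 13-22 | 204 22-24 |
Completion: 200=5  201=8  202=13  203=22  204=24
Turnaround = completion − arrival: 200=5, 201=4, 202=8, 203=16, 204=16
Total turnaround = 5 + 4 + 8 + 16 + 16 = 49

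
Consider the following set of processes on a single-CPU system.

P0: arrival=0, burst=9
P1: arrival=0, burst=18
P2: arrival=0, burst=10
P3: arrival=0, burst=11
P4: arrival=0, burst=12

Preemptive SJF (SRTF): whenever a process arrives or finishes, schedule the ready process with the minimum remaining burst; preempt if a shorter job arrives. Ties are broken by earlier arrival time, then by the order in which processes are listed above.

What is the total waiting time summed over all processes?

100

Schedule: | P0 0-9 | P2 9-19 | P3 19-30 | P4 30-42 | P1 42-60 |
Completion: P0=9  P1=60  P2=19  P3=30  P4=42
Turnaround (C−A): P0=9  P1=60  P2=19  P3=30  P4=42
Waiting = turnaround − burst: P0=0, P1=42, P2=9, P3=19, P4=30
Total waiting = 0 + 42 + 9 + 19 + 30 = 100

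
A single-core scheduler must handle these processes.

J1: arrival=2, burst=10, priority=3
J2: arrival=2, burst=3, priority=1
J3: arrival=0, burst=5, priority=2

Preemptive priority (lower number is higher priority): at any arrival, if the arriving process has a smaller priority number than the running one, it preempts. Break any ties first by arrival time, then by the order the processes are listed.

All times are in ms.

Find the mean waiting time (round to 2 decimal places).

Timeline: | J3 0-2 | J2 2-5 | J3 5-8 | J1 8-18 |
Completion: J1=18  J2=5  J3=8
Waiting times: J1=6, J2=0, J3=3
Average waiting = (6+0+3) / 3 = 9/3 = 3.00

3.00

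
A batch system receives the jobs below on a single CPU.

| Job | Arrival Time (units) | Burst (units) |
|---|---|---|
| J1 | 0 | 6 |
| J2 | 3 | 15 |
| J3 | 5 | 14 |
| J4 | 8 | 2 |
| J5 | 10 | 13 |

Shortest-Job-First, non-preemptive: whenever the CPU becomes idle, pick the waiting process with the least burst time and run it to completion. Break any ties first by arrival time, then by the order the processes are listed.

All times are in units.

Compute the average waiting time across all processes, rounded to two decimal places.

11.40

Timeline: | J1 0-6 | J3 6-20 | J4 20-22 | J5 22-35 | J2 35-50 |
Completion: J1=6  J2=50  J3=20  J4=22  J5=35
Turnaround (C−A): J1=6  J2=47  J3=15  J4=14  J5=25
Waiting times: J1=0, J2=32, J3=1, J4=12, J5=12
Average waiting = (0+32+1+12+12) / 5 = 57/5 = 11.40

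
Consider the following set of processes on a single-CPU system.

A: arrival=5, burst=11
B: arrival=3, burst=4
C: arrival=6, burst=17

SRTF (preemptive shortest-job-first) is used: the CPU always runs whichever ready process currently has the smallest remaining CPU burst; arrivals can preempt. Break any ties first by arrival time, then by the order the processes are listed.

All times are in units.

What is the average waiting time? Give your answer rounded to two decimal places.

Timeline: | idle 0-3 | B 3-7 | A 7-18 | C 18-35 |
Completion: A=18  B=7  C=35
Turnaround (C−A): A=13  B=4  C=29
Waiting times: A=2, B=0, C=12
Average waiting = (2+0+12) / 3 = 14/3 = 4.67

4.67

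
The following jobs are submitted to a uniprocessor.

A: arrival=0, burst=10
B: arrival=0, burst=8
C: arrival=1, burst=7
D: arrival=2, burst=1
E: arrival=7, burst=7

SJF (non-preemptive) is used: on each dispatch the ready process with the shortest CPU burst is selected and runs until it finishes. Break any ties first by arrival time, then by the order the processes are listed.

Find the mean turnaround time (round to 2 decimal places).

Gantt: | B 0-8 | D 8-9 | C 9-16 | E 16-23 | A 23-33 |
Completion: A=33  B=8  C=16  D=9  E=23
Turnaround times: A=33, B=8, C=15, D=7, E=16
Average turnaround = (33+8+15+7+16) / 5 = 79/5 = 15.80

15.80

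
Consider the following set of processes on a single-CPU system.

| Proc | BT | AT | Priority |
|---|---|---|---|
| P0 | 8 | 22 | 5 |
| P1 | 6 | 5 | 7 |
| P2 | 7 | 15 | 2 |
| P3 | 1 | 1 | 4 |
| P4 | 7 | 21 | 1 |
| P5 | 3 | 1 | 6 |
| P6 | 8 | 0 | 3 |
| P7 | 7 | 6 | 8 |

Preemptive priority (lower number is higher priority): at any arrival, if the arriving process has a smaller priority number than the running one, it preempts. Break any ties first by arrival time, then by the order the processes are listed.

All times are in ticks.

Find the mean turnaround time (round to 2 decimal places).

17.38

Schedule: | P6 0-8 | P3 8-9 | P5 9-12 | P1 12-15 | P2 15-21 | P4 21-28 | P2 28-29 | P0 29-37 | P1 37-40 | P7 40-47 |
Completion: P0=37  P1=40  P2=29  P3=9  P4=28  P5=12  P6=8  P7=47
Turnaround (C−A): P0=15  P1=35  P2=14  P3=8  P4=7  P5=11  P6=8  P7=41
Turnaround times: P0=15, P1=35, P2=14, P3=8, P4=7, P5=11, P6=8, P7=41
Average turnaround = (15+35+14+8+7+11+8+41) / 8 = 139/8 = 17.38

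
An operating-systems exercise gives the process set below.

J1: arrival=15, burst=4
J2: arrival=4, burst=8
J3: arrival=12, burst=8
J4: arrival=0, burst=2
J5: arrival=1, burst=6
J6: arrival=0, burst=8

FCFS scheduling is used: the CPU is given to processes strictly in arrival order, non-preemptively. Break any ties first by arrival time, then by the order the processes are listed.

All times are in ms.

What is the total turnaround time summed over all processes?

88

Schedule: | J4 0-2 | J6 2-10 | J5 10-16 | J2 16-24 | J3 24-32 | J1 32-36 |
Completion: J1=36  J2=24  J3=32  J4=2  J5=16  J6=10
Turnaround = completion − arrival: J1=21, J2=20, J3=20, J4=2, J5=15, J6=10
Total turnaround = 21 + 20 + 20 + 2 + 15 + 10 = 88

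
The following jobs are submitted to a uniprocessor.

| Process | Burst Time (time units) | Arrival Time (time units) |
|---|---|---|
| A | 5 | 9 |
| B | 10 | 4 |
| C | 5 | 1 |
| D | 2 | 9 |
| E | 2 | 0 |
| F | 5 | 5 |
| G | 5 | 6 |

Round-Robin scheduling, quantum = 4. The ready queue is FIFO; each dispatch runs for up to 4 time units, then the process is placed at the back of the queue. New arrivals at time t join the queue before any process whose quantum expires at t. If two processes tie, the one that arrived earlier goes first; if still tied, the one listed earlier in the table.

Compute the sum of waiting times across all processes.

Timeline: | E 0-2 | C 2-6 | B 6-10 | F 10-14 | G 14-18 | C 18-19 | A 19-23 | D 23-25 | B 25-29 | F 29-30 | G 30-31 | A 31-32 | B 32-34 |
Completion: A=32  B=34  C=19  D=25  E=2  F=30  G=31
Turnaround (C−A): A=23  B=30  C=18  D=16  E=2  F=25  G=25
Waiting = turnaround − burst: A=18, B=20, C=13, D=14, E=0, F=20, G=20
Total waiting = 18 + 20 + 13 + 14 + 0 + 20 + 20 = 105

105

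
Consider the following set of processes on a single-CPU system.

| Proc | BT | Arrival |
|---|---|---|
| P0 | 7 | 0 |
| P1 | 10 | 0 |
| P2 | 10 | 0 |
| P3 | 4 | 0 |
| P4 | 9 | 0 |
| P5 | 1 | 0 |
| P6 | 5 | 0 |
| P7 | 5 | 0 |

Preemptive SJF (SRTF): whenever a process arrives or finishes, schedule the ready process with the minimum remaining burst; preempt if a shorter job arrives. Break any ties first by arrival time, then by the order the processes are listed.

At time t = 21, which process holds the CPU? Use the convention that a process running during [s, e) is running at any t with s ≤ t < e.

Schedule: | P5 0-1 | P3 1-5 | P6 5-10 | P7 10-15 | P0 15-22 | P4 22-31 | P1 31-41 | P2 41-51 |
Completion: P0=22  P1=41  P2=51  P3=5  P4=31  P5=1  P6=10  P7=15
Turnaround (C−A): P0=22  P1=41  P2=51  P3=5  P4=31  P5=1  P6=10  P7=15

P0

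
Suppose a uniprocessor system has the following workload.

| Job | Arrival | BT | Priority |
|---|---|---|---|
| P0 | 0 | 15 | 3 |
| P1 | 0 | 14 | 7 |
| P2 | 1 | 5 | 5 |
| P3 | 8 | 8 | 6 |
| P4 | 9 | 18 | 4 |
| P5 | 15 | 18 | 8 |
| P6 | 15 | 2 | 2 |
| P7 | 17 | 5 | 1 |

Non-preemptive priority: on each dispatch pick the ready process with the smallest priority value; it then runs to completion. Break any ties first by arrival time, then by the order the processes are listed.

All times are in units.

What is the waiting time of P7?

0

Schedule: | P0 0-15 | P6 15-17 | P7 17-22 | P4 22-40 | P2 40-45 | P3 45-53 | P1 53-67 | P5 67-85 |
Completion: P0=15  P1=67  P2=45  P3=53  P4=40  P5=85  P6=17  P7=22
Waiting(P7) = turnaround − burst = 5 − 5 = 0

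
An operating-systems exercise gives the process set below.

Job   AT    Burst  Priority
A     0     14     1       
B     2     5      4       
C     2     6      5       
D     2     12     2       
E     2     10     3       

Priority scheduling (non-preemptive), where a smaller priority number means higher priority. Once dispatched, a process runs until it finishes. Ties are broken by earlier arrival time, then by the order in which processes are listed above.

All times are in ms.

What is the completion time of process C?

Timeline: | A 0-14 | D 14-26 | E 26-36 | B 36-41 | C 41-47 |
Completion: A=14  B=41  C=47  D=26  E=36

47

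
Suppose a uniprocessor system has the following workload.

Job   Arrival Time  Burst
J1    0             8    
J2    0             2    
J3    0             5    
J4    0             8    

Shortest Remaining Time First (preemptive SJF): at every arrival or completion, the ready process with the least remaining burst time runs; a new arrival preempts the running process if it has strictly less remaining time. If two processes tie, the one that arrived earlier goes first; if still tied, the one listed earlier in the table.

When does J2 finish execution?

Timeline: | J2 0-2 | J3 2-7 | J1 7-15 | J4 15-23 |
Completion: J1=15  J2=2  J3=7  J4=23
Turnaround (C−A): J1=15  J2=2  J3=7  J4=23

2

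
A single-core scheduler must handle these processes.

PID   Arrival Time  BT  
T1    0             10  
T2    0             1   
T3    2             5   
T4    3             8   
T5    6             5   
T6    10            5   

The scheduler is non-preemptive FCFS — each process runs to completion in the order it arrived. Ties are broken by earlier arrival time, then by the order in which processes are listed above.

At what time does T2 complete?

11

Gantt: | T1 0-10 | T2 10-11 | T3 11-16 | T4 16-24 | T5 24-29 | T6 29-34 |
Completion: T1=10  T2=11  T3=16  T4=24  T5=29  T6=34
Turnaround (C−A): T1=10  T2=11  T3=14  T4=21  T5=23  T6=24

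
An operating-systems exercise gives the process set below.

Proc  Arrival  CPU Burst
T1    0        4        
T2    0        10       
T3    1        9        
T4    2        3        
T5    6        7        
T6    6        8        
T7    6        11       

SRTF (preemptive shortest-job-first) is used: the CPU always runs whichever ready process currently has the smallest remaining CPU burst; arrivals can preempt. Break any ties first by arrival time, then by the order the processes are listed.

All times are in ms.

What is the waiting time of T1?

Timeline: | T1 0-4 | T4 4-7 | T5 7-14 | T6 14-22 | T3 22-31 | T2 31-41 | T7 41-52 |
Completion: T1=4  T2=41  T3=31  T4=7  T5=14  T6=22  T7=52
Waiting(T1) = turnaround − burst = 4 − 4 = 0

0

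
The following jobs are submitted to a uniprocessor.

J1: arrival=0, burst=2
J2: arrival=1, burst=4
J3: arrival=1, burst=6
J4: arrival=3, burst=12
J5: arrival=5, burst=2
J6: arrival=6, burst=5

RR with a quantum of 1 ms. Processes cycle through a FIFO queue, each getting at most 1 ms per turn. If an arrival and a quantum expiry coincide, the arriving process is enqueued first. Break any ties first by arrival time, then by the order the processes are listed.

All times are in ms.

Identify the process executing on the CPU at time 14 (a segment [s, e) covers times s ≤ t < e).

Gantt: | J1 0-1 | J2 1-2 | J3 2-3 | J1 3-4 | J2 4-5 | J4 5-6 | J3 6-7 | J5 7-8 | J2 8-9 | J6 9-10 | J4 10-11 | J3 11-12 | J5 12-13 | J2 13-14 | J6 14-15 | J4 15-16 | J3 16-17 | J6 17-18 | J4 18-19 | J3 19-20 | J6 20-21 | J4 21-22 | J3 22-23 | J6 23-24 | J4 24-31 |
Completion: J1=4  J2=14  J3=23  J4=31  J5=13  J6=24
Turnaround (C−A): J1=4  J2=13  J3=22  J4=28  J5=8  J6=18

J6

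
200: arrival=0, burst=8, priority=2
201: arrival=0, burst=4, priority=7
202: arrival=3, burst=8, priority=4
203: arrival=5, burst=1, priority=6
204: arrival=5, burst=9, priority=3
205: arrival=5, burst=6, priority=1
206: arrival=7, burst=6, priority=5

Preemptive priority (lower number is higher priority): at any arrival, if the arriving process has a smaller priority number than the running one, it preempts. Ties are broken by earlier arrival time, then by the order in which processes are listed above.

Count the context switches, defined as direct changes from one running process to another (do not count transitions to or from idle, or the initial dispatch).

7

Schedule: | 200 0-5 | 205 5-11 | 200 11-14 | 204 14-23 | 202 23-31 | 206 31-37 | 203 37-38 | 201 38-42 |
Completion: 200=14  201=42  202=31  203=38  204=23  205=11  206=37
Turnaround (C−A): 200=14  201=42  202=28  203=33  204=18  205=6  206=30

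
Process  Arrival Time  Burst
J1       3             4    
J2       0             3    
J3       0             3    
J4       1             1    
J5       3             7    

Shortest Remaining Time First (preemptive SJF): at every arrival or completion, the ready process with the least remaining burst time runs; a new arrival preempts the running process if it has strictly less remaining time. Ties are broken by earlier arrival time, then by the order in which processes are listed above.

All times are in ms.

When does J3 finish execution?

Gantt: | J2 0-1 | J4 1-2 | J2 2-4 | J3 4-7 | J1 7-11 | J5 11-18 |
Completion: J1=11  J2=4  J3=7  J4=2  J5=18
Turnaround (C−A): J1=8  J2=4  J3=7  J4=1  J5=15

7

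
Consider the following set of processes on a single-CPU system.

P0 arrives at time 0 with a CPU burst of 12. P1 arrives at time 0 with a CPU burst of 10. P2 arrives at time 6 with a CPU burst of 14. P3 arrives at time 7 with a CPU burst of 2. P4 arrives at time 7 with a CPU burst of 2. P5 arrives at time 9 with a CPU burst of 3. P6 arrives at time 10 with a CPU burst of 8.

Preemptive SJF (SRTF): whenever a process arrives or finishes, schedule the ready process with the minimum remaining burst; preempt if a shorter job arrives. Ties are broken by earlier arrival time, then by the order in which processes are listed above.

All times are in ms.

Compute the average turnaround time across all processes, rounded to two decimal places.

Schedule: | P1 0-7 | P3 7-9 | P4 9-11 | P1 11-14 | P5 14-17 | P6 17-25 | P0 25-37 | P2 37-51 |
Completion: P0=37  P1=14  P2=51  P3=9  P4=11  P5=17  P6=25
Turnaround (C−A): P0=37  P1=14  P2=45  P3=2  P4=4  P5=8  P6=15
Turnaround times: P0=37, P1=14, P2=45, P3=2, P4=4, P5=8, P6=15
Average turnaround = (37+14+45+2+4+8+15) / 7 = 125/7 = 17.86

17.86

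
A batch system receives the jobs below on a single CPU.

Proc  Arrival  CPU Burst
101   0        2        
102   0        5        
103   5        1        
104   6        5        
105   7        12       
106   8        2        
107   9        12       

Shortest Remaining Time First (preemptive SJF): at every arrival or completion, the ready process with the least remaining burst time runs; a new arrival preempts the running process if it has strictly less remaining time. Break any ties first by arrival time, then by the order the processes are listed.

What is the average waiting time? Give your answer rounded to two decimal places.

4.71

Schedule: | 101 0-2 | 102 2-5 | 103 5-6 | 102 6-8 | 106 8-10 | 104 10-15 | 105 15-27 | 107 27-39 |
Completion: 101=2  102=8  103=6  104=15  105=27  106=10  107=39
Waiting times: 101=0, 102=3, 103=0, 104=4, 105=8, 106=0, 107=18
Average waiting = (0+3+0+4+8+0+18) / 7 = 33/7 = 4.71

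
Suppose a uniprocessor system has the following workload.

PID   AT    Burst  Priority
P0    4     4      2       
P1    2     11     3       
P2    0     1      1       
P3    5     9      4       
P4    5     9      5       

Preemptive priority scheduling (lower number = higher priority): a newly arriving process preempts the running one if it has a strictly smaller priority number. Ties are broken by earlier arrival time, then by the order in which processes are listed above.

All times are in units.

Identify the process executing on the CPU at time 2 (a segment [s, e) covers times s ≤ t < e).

Gantt: | P2 0-1 | idle 1-2 | P1 2-4 | P0 4-8 | P1 8-17 | P3 17-26 | P4 26-35 |
Completion: P0=8  P1=17  P2=1  P3=26  P4=35
Turnaround (C−A): P0=4  P1=15  P2=1  P3=21  P4=30

P1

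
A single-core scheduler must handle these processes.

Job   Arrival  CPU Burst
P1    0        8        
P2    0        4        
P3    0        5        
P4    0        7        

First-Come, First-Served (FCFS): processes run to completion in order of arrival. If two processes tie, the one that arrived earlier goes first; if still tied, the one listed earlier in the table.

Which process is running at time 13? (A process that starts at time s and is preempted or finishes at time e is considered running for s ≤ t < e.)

Timeline: | P1 0-8 | P2 8-12 | P3 12-17 | P4 17-24 |
Completion: P1=8  P2=12  P3=17  P4=24
Turnaround (C−A): P1=8  P2=12  P3=17  P4=24

P3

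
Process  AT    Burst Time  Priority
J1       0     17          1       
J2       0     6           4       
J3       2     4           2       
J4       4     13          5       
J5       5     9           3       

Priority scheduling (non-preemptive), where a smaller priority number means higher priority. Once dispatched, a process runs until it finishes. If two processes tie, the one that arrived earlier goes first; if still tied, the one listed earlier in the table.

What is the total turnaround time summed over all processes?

Gantt: | J1 0-17 | J3 17-21 | J5 21-30 | J2 30-36 | J4 36-49 |
Completion: J1=17  J2=36  J3=21  J4=49  J5=30
Turnaround = completion − arrival: J1=17, J2=36, J3=19, J4=45, J5=25
Total turnaround = 17 + 36 + 19 + 45 + 25 = 142

142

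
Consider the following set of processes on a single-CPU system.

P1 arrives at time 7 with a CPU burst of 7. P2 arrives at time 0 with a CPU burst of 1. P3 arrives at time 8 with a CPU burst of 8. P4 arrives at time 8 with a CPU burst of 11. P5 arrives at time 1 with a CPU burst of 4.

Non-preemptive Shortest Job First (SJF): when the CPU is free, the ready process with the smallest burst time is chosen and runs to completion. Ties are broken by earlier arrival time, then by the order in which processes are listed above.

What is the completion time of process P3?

Timeline: | P2 0-1 | P5 1-5 | idle 5-7 | P1 7-14 | P3 14-22 | P4 22-33 |
Completion: P1=14  P2=1  P3=22  P4=33  P5=5
Turnaround (C−A): P1=7  P2=1  P3=14  P4=25  P5=4

22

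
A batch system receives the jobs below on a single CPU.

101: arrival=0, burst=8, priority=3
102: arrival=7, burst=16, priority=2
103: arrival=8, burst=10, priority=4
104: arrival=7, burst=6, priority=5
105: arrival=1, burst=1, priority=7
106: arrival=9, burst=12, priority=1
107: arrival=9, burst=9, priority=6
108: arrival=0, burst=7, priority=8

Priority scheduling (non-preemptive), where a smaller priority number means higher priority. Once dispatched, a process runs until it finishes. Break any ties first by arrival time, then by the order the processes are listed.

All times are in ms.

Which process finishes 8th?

Timeline: | 101 0-8 | 102 8-24 | 106 24-36 | 103 36-46 | 104 46-52 | 107 52-61 | 105 61-62 | 108 62-69 |
Completion: 101=8  102=24  103=46  104=52  105=62  106=36  107=61  108=69
Turnaround (C−A): 101=8  102=17  103=38  104=45  105=61  106=27  107=52  108=69
Finish order: 101 → 102 → 106 → 103 → 104 → 107 → 105 → 108

108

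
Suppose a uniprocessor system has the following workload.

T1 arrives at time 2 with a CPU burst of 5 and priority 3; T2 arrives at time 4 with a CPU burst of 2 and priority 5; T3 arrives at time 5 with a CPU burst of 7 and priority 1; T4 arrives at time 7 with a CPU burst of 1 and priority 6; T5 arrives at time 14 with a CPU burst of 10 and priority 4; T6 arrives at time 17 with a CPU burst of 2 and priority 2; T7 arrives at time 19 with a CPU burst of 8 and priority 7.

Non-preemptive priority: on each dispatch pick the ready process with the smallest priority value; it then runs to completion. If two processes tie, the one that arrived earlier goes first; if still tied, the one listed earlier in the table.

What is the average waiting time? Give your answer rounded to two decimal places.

8.86

Gantt: | idle 0-2 | T1 2-7 | T3 7-14 | T5 14-24 | T6 24-26 | T2 26-28 | T4 28-29 | T7 29-37 |
Completion: T1=7  T2=28  T3=14  T4=29  T5=24  T6=26  T7=37
Waiting times: T1=0, T2=22, T3=2, T4=21, T5=0, T6=7, T7=10
Average waiting = (0+22+2+21+0+7+10) / 7 = 62/7 = 8.86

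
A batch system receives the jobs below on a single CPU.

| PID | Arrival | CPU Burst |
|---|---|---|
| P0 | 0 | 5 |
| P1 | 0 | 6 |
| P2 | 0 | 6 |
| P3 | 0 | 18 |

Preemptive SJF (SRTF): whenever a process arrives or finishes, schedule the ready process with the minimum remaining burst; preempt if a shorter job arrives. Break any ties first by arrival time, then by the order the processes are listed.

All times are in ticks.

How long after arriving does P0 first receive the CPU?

Timeline: | P0 0-5 | P1 5-11 | P2 11-17 | P3 17-35 |
Completion: P0=5  P1=11  P2=17  P3=35
Response(P0) = first start − arrival = 0 − 0 = 0

0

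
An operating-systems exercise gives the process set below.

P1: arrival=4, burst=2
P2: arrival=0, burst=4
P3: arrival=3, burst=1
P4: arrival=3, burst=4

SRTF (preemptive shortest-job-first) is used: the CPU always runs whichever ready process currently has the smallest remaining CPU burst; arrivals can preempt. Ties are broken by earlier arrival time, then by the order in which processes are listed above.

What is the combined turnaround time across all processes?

17

Schedule: | P2 0-4 | P3 4-5 | P1 5-7 | P4 7-11 |
Completion: P1=7  P2=4  P3=5  P4=11
Turnaround = completion − arrival: P1=3, P2=4, P3=2, P4=8
Total turnaround = 3 + 4 + 2 + 8 = 17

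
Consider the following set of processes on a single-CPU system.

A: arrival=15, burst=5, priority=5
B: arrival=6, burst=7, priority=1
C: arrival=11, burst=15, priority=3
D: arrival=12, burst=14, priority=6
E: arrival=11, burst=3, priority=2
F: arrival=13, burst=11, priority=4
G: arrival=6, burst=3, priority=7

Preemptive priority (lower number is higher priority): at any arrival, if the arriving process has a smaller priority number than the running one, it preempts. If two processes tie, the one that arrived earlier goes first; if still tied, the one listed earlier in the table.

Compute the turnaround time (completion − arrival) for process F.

29

Gantt: | idle 0-6 | B 6-13 | E 13-16 | C 16-31 | F 31-42 | A 42-47 | D 47-61 | G 61-64 |
Completion: A=47  B=13  C=31  D=61  E=16  F=42  G=64
Turnaround (C−A): A=32  B=7  C=20  D=49  E=5  F=29  G=58
Turnaround(F) = completion − arrival = 42 − 13 = 29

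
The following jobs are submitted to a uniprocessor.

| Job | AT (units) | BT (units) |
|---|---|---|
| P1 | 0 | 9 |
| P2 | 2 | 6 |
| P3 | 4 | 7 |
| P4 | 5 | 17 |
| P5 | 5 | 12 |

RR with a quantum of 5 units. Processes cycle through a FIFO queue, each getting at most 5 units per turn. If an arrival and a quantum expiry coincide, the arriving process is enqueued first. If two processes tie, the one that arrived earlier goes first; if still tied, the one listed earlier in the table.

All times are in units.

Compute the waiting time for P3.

21

Timeline: | P1 0-5 | P2 5-10 | P3 10-15 | P4 15-20 | P5 20-25 | P1 25-29 | P2 29-30 | P3 30-32 | P4 32-37 | P5 37-42 | P4 42-47 | P5 47-49 | P4 49-51 |
Completion: P1=29  P2=30  P3=32  P4=51  P5=49
Turnaround (C−A): P1=29  P2=28  P3=28  P4=46  P5=44
Waiting(P3) = turnaround − burst = 28 − 7 = 21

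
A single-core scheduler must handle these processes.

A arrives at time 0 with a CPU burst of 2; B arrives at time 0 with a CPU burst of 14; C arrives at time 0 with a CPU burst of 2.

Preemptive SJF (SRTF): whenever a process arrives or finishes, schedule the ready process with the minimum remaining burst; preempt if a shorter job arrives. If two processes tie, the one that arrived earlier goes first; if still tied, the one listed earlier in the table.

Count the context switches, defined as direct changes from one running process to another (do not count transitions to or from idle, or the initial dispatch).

Timeline: | A 0-2 | C 2-4 | B 4-18 |
Completion: A=2  B=18  C=4

2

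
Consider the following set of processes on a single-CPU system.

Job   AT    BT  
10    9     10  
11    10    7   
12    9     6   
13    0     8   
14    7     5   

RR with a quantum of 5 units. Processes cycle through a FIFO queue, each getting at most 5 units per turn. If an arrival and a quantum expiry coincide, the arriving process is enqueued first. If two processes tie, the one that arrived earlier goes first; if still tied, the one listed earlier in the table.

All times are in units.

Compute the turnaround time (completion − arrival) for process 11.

Gantt: | 13 0-8 | 14 8-13 | 10 13-18 | 12 18-23 | 11 23-28 | 10 28-33 | 12 33-34 | 11 34-36 |
Completion: 10=33  11=36  12=34  13=8  14=13
Turnaround (C−A): 10=24  11=26  12=25  13=8  14=6
Turnaround(11) = completion − arrival = 36 − 10 = 26

26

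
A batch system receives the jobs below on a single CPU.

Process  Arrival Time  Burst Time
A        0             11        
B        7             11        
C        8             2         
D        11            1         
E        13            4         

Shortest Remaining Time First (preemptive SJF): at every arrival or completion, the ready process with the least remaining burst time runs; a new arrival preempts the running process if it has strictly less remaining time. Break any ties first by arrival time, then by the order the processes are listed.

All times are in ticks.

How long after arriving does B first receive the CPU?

11

Schedule: | A 0-8 | C 8-10 | A 10-11 | D 11-12 | A 12-14 | E 14-18 | B 18-29 |
Completion: A=14  B=29  C=10  D=12  E=18
Turnaround (C−A): A=14  B=22  C=2  D=1  E=5
Response(B) = first start − arrival = 18 − 7 = 11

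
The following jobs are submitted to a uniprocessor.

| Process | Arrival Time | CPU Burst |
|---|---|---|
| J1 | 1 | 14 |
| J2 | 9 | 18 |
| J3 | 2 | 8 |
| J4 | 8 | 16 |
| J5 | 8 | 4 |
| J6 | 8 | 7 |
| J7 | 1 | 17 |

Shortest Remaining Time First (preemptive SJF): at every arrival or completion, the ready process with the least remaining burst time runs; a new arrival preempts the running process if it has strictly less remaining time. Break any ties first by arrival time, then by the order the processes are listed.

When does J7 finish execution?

Schedule: | idle 0-1 | J1 1-2 | J3 2-10 | J5 10-14 | J6 14-21 | J1 21-34 | J4 34-50 | J7 50-67 | J2 67-85 |
Completion: J1=34  J2=85  J3=10  J4=50  J5=14  J6=21  J7=67
Turnaround (C−A): J1=33  J2=76  J3=8  J4=42  J5=6  J6=13  J7=66

67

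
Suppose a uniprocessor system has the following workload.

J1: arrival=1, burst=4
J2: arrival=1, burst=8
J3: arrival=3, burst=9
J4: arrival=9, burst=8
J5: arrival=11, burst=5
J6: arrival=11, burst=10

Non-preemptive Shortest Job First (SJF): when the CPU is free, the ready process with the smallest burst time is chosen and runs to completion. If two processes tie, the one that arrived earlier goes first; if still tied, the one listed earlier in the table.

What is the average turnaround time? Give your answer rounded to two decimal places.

Timeline: | idle 0-1 | J1 1-5 | J2 5-13 | J5 13-18 | J4 18-26 | J3 26-35 | J6 35-45 |
Completion: J1=5  J2=13  J3=35  J4=26  J5=18  J6=45
Turnaround times: J1=4, J2=12, J3=32, J4=17, J5=7, J6=34
Average turnaround = (4+12+32+17+7+34) / 6 = 106/6 = 17.67

17.67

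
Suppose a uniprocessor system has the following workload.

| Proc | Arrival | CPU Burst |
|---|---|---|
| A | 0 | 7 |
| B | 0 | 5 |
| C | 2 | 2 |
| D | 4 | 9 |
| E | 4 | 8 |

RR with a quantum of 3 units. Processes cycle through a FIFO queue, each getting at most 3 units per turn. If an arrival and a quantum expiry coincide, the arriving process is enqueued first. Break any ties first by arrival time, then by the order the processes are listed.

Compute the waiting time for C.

Timeline: | A 0-3 | B 3-6 | C 6-8 | A 8-11 | D 11-14 | E 14-17 | B 17-19 | A 19-20 | D 20-23 | E 23-26 | D 26-29 | E 29-31 |
Completion: A=20  B=19  C=8  D=29  E=31
Turnaround (C−A): A=20  B=19  C=6  D=25  E=27
Waiting(C) = turnaround − burst = 6 − 2 = 4

4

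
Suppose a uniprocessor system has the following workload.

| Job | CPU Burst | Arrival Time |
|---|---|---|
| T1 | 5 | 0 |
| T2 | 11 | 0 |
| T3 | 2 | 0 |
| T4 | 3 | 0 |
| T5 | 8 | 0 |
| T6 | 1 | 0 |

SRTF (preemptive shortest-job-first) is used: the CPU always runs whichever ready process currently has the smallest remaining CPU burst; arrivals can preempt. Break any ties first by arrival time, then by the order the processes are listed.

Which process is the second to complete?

Timeline: | T6 0-1 | T3 1-3 | T4 3-6 | T1 6-11 | T5 11-19 | T2 19-30 |
Completion: T1=11  T2=30  T3=3  T4=6  T5=19  T6=1
Finish order: T6 → T3 → T4 → T1 → T5 → T2

T3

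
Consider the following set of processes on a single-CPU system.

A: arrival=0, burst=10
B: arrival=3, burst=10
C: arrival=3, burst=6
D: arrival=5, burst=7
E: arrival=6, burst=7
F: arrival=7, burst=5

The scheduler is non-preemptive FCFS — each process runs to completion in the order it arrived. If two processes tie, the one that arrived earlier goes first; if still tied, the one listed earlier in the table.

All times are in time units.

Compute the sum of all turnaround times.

Timeline: | A 0-10 | B 10-20 | C 20-26 | D 26-33 | E 33-40 | F 40-45 |
Completion: A=10  B=20  C=26  D=33  E=40  F=45
Turnaround = completion − arrival: A=10, B=17, C=23, D=28, E=34, F=38
Total turnaround = 10 + 17 + 23 + 28 + 34 + 38 = 150

150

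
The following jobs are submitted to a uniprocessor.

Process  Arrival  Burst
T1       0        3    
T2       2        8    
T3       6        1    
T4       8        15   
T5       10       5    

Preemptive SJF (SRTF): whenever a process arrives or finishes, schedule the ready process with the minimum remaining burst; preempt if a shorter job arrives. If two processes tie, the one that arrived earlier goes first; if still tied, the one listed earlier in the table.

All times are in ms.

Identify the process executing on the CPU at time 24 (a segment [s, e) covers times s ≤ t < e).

Schedule: | T1 0-3 | T2 3-6 | T3 6-7 | T2 7-12 | T5 12-17 | T4 17-32 |
Completion: T1=3  T2=12  T3=7  T4=32  T5=17

T4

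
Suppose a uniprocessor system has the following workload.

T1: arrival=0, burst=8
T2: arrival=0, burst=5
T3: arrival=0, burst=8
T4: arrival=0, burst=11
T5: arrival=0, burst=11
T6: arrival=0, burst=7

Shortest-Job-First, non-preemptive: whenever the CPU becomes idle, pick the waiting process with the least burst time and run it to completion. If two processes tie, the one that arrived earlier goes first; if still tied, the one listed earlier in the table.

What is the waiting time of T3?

Schedule: | T2 0-5 | T6 5-12 | T1 12-20 | T3 20-28 | T4 28-39 | T5 39-50 |
Completion: T1=20  T2=5  T3=28  T4=39  T5=50  T6=12
Waiting(T3) = turnaround − burst = 28 − 8 = 20

20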